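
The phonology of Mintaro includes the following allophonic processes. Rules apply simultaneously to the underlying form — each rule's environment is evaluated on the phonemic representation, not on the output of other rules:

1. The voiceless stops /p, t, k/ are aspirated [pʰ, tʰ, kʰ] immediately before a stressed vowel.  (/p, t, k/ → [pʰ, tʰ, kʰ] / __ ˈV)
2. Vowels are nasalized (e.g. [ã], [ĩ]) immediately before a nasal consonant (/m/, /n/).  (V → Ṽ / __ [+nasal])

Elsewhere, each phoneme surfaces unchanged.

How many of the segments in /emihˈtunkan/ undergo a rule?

Segments that undergo a rule: /e/ → [ẽ] (rule 2); /t/ → [tʰ] (rule 1); /u/ → [ũ] (rule 2); /a/ → [ã] (rule 2).
All other segments surface unchanged.

4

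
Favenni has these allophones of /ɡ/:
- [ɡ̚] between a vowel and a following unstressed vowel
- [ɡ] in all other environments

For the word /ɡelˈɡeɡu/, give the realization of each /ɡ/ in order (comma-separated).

Occurrence 1 (position 1): no conditioning environment matches → elsewhere allophone [ɡ].
Occurrence 2 (position 4): no conditioning environment matches → elsewhere allophone [ɡ].
Occurrence 3 (position 6): between a vowel and a following unstressed vowel → [ɡ̚].

[ɡ], [ɡ], [ɡ̚]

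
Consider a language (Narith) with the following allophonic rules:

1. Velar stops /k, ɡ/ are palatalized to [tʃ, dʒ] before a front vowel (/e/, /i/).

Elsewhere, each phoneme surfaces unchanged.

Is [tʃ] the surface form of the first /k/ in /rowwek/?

No

/k/ (word-final) is in the target of rule 1 but the environment (before a front vowel) is not met → [k].
The actual realization is [k], not [tʃ].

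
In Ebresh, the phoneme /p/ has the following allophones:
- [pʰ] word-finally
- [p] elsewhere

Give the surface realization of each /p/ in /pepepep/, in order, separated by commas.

Occurrence 1 (position 1): no conditioning environment matches → elsewhere allophone [p].
Occurrence 2 (position 3): no conditioning environment matches → elsewhere allophone [p].
Occurrence 3 (position 5): no conditioning environment matches → elsewhere allophone [p].
Occurrence 4 (position 7): word-finally → [pʰ].

[p], [p], [p], [pʰ]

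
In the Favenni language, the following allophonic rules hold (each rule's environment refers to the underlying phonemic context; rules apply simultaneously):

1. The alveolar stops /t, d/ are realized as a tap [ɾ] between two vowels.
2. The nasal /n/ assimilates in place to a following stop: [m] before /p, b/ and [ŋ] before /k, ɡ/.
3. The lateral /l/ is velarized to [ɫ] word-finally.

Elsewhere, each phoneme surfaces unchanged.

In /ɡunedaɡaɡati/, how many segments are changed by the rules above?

2

Segments that undergo a rule: /d/ → [ɾ] (rule 1); /t/ → [ɾ] (rule 1).
All other segments surface unchanged.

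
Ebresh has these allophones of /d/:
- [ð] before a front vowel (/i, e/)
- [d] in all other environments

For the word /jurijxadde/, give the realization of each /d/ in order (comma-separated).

Occurrence 1 (position 8): no conditioning environment matches → elsewhere allophone [d].
Occurrence 2 (position 9): before a front vowel (/i, e/) → [ð].

[d], [ð]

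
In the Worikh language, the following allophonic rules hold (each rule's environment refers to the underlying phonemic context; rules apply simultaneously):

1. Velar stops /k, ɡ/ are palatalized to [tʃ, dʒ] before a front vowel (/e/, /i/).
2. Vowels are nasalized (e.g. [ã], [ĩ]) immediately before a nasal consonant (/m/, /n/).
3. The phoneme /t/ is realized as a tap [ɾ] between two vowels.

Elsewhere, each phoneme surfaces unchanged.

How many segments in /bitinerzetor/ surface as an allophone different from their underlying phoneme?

Segments that undergo a rule: /t/ → [ɾ] (rule 3); /i/ → [ĩ] (rule 2); /t/ → [ɾ] (rule 3).
All other segments surface unchanged.

3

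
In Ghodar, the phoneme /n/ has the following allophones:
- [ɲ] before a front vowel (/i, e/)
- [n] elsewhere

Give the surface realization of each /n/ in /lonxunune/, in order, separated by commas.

Occurrence 1 (position 3): no conditioning environment matches → elsewhere allophone [n].
Occurrence 2 (position 6): no conditioning environment matches → elsewhere allophone [n].
Occurrence 3 (position 8): before a front vowel (/i, e/) → [ɲ].

[n], [n], [ɲ]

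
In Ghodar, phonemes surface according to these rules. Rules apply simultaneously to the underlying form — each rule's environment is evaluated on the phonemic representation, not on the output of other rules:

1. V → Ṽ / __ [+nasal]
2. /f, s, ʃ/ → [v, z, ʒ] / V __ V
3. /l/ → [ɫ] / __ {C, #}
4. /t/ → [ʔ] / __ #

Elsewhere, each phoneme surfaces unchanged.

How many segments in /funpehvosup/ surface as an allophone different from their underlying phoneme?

2

Segments that undergo a rule: /u/ → [ũ] (rule 1); /s/ → [z] (rule 2).
All other segments surface unchanged.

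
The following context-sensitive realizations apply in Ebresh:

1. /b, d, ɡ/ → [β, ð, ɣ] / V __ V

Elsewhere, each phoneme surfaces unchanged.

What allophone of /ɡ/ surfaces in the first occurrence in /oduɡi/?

[ɣ]

/ɡ/ meets the environment for rule 1 (between two vowels) → [ɣ].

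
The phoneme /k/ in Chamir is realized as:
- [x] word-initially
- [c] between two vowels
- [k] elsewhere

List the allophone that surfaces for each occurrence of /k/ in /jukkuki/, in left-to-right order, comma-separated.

Occurrence 1 (position 3): no conditioning environment matches → elsewhere allophone [k].
Occurrence 2 (position 4): no conditioning environment matches → elsewhere allophone [k].
Occurrence 3 (position 6): between two vowels → [c].

[k], [k], [c]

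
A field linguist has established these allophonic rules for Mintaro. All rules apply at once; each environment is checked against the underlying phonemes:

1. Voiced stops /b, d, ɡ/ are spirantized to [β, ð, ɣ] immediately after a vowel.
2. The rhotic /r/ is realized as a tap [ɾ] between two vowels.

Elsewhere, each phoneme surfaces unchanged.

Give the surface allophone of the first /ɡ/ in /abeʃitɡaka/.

[ɡ]

/ɡ/ — between /t/ and /a/; rule 1 does not apply here → [ɡ].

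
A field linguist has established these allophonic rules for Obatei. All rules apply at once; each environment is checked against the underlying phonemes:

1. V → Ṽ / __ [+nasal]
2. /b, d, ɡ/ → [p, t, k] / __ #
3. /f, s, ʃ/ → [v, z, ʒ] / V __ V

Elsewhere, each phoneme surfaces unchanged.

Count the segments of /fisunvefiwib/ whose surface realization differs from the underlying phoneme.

4

Segments that undergo a rule: /s/ → [z] (rule 3); /u/ → [ũ] (rule 1); /f/ → [v] (rule 3); /b/ → [p] (rule 2).
All other segments surface unchanged.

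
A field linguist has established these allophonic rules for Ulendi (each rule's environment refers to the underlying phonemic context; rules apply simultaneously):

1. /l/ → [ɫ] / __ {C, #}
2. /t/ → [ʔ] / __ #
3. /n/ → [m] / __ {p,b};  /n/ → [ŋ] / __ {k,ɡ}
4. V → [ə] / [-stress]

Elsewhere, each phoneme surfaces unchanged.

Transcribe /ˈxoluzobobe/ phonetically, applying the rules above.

[ˈxoləzəbəbə]

/x/ (word-initial): no rule targets it → [x].
/o/ (between /x/ and /l/): rule 4 targets it, but not in an unstressed syllable → unchanged [o].
/l/ — between /o/ and /u/; rule 1 does not apply here → [l].
/u/ (between /l/ and /z/) occurs in an unstressed syllable → [ə] by rule 4.
/z/ — not in any rule's target class → [z].
/o/ — between /z/ and /b/, in an unstressed syllable — surfaces as [ə] (rule 4).
/b/ — not in any rule's target class → [b].
Rule 4 applies to /o/ (between /b/ and /b/: in an unstressed syllable) → [ə].
/b/ — not in any rule's target class → [b].
/e/ (word-final): in an unstressed syllable, so rule 4 applies → [ə].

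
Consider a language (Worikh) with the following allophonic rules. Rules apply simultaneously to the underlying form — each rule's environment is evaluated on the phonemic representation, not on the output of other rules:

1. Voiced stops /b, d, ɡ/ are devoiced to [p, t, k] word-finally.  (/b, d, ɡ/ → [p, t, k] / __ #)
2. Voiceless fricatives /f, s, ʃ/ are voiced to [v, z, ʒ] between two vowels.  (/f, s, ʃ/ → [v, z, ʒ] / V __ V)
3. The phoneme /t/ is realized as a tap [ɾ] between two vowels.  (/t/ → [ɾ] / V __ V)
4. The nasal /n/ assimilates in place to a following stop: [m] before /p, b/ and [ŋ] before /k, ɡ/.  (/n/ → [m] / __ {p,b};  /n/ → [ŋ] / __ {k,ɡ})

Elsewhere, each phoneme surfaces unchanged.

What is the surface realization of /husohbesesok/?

/h/ — not in any rule's target class → [h].
/u/ (between /h/ and /s/): no rule targets it → [u].
/s/ (between /u/ and /o/) occurs between two vowels → [z] by rule 2.
/o/ — not in any rule's target class → [o].
/h/ — not in any rule's target class → [h].
/b/ (between /h/ and /e/): rule 1 targets it, but not word-finally → unchanged [b].
/e/ (between /b/ and /s/): no rule targets it → [e].
/s/ — between /e/ and /e/, between two vowels — surfaces as [z] (rule 2).
/e/ — not in any rule's target class → [e].
/s/ meets the environment for rule 2 (between two vowels) → [z].
/o/ (between /s/ and /k/): no rule targets it → [o].
/k/ stays [k].

[huzohbezezok]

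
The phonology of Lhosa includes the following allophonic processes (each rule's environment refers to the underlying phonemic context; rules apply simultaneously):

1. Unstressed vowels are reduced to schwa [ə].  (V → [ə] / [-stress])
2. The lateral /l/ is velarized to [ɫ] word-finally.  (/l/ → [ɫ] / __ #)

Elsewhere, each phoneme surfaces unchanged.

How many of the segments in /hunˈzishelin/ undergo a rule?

Segments that undergo a rule: /u/ → [ə] (rule 1); /e/ → [ə] (rule 1); /i/ → [ə] (rule 1).
All other segments surface unchanged.

3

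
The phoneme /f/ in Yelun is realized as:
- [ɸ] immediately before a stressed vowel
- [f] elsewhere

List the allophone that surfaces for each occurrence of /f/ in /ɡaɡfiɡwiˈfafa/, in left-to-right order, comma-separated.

Occurrence 1 (position 4): no conditioning environment matches → elsewhere allophone [f].
Occurrence 2 (position 9): immediately before a stressed vowel → [ɸ].
Occurrence 3 (position 11): no conditioning environment matches → elsewhere allophone [f].

[f], [ɸ], [f]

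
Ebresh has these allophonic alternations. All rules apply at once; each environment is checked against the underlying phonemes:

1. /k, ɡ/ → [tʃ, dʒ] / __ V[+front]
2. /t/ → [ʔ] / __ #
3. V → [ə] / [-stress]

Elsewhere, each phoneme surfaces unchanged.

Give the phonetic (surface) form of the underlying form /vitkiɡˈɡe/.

[vəttʃəɡˈdʒe]

/i/ — between /v/ and /t/, in an unstressed syllable — surfaces as [ə] (rule 3).
/t/ (between /i/ and /k/): rule 2 targets it, but not word-finally → unchanged [t].
/k/ meets the environment for rule 1 (before a front vowel) → [tʃ].
/i/ — between /k/ and /ɡ/, in an unstressed syllable — surfaces as [ə] (rule 3).
/ɡ/ (between /i/ and /ɡ/) fails the environment for rule 1, so it stays [ɡ].
/ɡ/ — between /ɡ/ and /e/, before a front vowel — surfaces as [dʒ] (rule 1).
/e/ (word-final) is in the target of rule 3 but the environment (in an unstressed syllable) is not met → [e].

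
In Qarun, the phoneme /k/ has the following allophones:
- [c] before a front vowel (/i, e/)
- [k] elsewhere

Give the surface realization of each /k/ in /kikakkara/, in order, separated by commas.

[c], [k], [k], [k]

Occurrence 1 (position 1): before a front vowel (/i, e/) → [c].
Occurrence 2 (position 3): no conditioning environment matches → elsewhere allophone [k].
Occurrence 3 (position 5): no conditioning environment matches → elsewhere allophone [k].
Occurrence 4 (position 6): no conditioning environment matches → elsewhere allophone [k].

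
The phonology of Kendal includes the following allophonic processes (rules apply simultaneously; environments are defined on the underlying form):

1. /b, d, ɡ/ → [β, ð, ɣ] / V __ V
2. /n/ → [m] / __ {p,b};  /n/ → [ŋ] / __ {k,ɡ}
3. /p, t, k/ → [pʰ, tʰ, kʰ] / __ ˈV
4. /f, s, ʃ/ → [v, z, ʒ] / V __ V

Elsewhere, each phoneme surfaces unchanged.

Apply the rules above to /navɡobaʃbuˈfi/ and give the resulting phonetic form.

[navɡoβaʃbuˈvi]

/n/ (word-initial) is in the target of rule 2 but the environment (before a labial or velar stop) is not met → [n].
/a/ — not in any rule's target class → [a].
/v/ stays [v].
/ɡ/ (between /v/ and /o/) is in the target of rule 1 but the environment (between two vowels) is not met → [ɡ].
/o/ stays [o].
/b/ meets the environment for rule 1 (between two vowels) → [β].
/a/ (between /b/ and /ʃ/) is unaffected → [a].
/ʃ/ (between /a/ and /b/) fails the environment for rule 4, so it stays [ʃ].
/b/ — between /ʃ/ and /u/; rule 1 does not apply here → [b].
/u/ (between /b/ and /f/) is unaffected → [u].
/f/ — between /u/ and /i/, between two vowels — surfaces as [v] (rule 4).
/i/ stays [i].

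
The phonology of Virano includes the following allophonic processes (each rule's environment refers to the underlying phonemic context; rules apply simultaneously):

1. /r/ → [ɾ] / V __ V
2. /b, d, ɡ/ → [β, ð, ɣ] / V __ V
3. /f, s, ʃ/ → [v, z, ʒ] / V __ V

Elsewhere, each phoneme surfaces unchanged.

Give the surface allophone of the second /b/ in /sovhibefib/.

[b]

/b/ (word-final) is in the target of rule 2 but the environment (between two vowels) is not met → [b].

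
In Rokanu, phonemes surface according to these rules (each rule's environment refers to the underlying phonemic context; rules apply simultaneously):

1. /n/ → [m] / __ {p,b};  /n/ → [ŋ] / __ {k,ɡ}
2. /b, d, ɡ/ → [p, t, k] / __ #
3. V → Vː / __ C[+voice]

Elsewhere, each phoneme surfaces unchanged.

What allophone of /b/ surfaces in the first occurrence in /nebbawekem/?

[b]

/b/ — between /e/ and /b/; rule 2 does not apply here → [b].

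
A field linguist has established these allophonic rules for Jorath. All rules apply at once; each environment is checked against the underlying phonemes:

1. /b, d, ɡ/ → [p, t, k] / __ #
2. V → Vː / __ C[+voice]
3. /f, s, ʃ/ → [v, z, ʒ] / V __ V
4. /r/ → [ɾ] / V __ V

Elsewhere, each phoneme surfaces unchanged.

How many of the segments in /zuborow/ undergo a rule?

4

Segments that undergo a rule: /u/ → [uː] (rule 2); /o/ → [oː] (rule 2); /r/ → [ɾ] (rule 4); /o/ → [oː] (rule 2).
All other segments surface unchanged.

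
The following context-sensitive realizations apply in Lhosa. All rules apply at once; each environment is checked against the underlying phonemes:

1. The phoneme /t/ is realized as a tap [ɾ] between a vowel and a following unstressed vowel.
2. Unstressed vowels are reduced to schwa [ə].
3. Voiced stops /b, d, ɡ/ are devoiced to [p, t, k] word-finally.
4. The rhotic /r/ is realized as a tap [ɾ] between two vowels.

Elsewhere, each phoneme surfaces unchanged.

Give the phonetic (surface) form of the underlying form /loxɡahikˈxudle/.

/l/ stays [l].
/o/ meets the environment for rule 2 (in an unstressed syllable) → [ə].
/x/ (between /o/ and /ɡ/) is unaffected → [x].
/ɡ/ (between /x/ and /a/) fails the environment for rule 3, so it stays [ɡ].
/a/ (between /ɡ/ and /h/): in an unstressed syllable, so rule 2 applies → [ə].
/h/ stays [h].
/i/ — between /h/ and /k/, in an unstressed syllable — surfaces as [ə] (rule 2).
/k/ (between /i/ and /x/): no rule targets it → [k].
/x/ — not in any rule's target class → [x].
/u/ (between /x/ and /d/) fails the environment for rule 2, so it stays [u].
/d/ (between /u/ and /l/) is in the target of rule 3 but the environment (word-finally) is not met → [d].
/l/ — not in any rule's target class → [l].
Rule 2 applies to /e/ (word-final: in an unstressed syllable) → [ə].

[ləxɡəhəkˈxudlə]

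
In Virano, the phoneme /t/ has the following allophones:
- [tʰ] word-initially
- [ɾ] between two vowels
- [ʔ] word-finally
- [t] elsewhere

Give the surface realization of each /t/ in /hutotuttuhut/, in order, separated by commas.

[ɾ], [ɾ], [t], [t], [ʔ]

Occurrence 1 (position 3): between two vowels → [ɾ].
Occurrence 2 (position 5): between two vowels → [ɾ].
Occurrence 3 (position 7): no conditioning environment matches → elsewhere allophone [t].
Occurrence 4 (position 8): no conditioning environment matches → elsewhere allophone [t].
Occurrence 5 (position 12): word-finally → [ʔ].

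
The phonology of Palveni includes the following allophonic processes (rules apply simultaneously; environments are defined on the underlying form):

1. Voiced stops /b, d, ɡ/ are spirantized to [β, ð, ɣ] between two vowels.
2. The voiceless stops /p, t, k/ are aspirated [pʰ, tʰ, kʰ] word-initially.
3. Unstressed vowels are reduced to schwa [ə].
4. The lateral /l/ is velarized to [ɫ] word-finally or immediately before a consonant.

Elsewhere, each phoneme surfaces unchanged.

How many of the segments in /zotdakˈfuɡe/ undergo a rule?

Segments that undergo a rule: /o/ → [ə] (rule 3); /a/ → [ə] (rule 3); /ɡ/ → [ɣ] (rule 1); /e/ → [ə] (rule 3).
All other segments surface unchanged.

4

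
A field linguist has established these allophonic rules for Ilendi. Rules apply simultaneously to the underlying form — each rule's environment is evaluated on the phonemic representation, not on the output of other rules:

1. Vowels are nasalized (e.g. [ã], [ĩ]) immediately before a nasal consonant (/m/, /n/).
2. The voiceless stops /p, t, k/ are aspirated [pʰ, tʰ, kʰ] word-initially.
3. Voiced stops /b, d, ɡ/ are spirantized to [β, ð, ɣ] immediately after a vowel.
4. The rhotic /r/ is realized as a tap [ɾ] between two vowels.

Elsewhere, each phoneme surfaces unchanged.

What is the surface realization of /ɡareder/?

/ɡ/ (word-initial) fails the environment for rule 3, so it stays [ɡ].
/a/ (between /ɡ/ and /r/) fails the environment for rule 1, so it stays [a].
Rule 4 applies to /r/ (between /a/ and /e/: between two vowels) → [ɾ].
/e/ — between /r/ and /d/; rule 1 does not apply here → [e].
/d/ (between /e/ and /e/): immediately after a vowel, so rule 3 applies → [ð].
/e/ (between /d/ and /r/) is in the target of rule 1 but the environment (before a nasal consonant) is not met → [e].
/r/ (word-final) fails the environment for rule 4, so it stays [r].

[ɡaɾeðer]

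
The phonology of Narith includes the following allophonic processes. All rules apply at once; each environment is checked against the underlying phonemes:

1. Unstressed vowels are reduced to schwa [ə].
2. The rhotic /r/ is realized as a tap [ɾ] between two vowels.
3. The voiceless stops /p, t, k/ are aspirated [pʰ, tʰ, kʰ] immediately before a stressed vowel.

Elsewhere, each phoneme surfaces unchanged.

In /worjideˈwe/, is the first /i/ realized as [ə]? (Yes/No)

Rule 1 applies to /i/ (between /j/ and /d/: in an unstressed syllable) → [ə].
The actual realization is [ə], which matches [ə].

Yes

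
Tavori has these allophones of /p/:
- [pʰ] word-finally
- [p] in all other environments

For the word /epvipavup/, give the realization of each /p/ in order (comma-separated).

[p], [p], [pʰ]

Occurrence 1 (position 2): no conditioning environment matches → elsewhere allophone [p].
Occurrence 2 (position 5): no conditioning environment matches → elsewhere allophone [p].
Occurrence 3 (position 9): word-finally → [pʰ].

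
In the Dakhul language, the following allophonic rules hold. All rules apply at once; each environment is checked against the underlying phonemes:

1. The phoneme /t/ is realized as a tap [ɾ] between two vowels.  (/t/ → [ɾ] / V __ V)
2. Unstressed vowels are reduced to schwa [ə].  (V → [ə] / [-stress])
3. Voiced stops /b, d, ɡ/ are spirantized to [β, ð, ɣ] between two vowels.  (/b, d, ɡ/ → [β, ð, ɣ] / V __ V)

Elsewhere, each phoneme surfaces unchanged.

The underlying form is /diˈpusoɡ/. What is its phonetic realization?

/d/ (word-initial) is in the target of rule 3 but the environment (between two vowels) is not met → [d].
/i/ (between /d/ and /p/): in an unstressed syllable, so rule 2 applies → [ə].
/p/ (between /i/ and /u/) is unaffected → [p].
/u/ (between /p/ and /s/) fails the environment for rule 2, so it stays [u].
/s/ — not in any rule's target class → [s].
/o/ (between /s/ and /ɡ/) occurs in an unstressed syllable → [ə] by rule 2.
/ɡ/ (word-final): rule 3 targets it, but not between two vowels → unchanged [ɡ].

[dəˈpusəɡ]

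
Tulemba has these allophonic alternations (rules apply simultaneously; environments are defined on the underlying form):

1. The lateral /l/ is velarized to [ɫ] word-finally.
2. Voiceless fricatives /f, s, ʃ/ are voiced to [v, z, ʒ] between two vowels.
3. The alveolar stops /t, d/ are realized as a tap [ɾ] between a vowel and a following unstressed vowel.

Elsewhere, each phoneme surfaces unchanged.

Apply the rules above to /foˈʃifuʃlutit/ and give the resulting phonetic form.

/f/ (word-initial): rule 2 targets it, but not between two vowels → unchanged [f].
Rule 2 applies to /ʃ/ (between /o/ and /i/: between two vowels) → [ʒ].
/f/ (between /i/ and /u/) occurs between two vowels → [v] by rule 2.
/ʃ/ — between /u/ and /l/; rule 2 does not apply here → [ʃ].
/l/ (between /ʃ/ and /u/) fails the environment for rule 1, so it stays [l].
/t/ — between /u/ and /i/, between a vowel and a following unstressed vowel — surfaces as [ɾ] (rule 3).
/t/ (word-final) fails the environment for rule 3, so it stays [t].

[foˈʒivuʃluɾit]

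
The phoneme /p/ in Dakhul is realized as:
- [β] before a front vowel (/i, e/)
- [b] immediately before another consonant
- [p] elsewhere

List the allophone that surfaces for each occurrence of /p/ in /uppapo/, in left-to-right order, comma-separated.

Occurrence 1 (position 2): immediately before another consonant → [b].
Occurrence 2 (position 3): no conditioning environment matches → elsewhere allophone [p].
Occurrence 3 (position 5): no conditioning environment matches → elsewhere allophone [p].

[b], [p], [p]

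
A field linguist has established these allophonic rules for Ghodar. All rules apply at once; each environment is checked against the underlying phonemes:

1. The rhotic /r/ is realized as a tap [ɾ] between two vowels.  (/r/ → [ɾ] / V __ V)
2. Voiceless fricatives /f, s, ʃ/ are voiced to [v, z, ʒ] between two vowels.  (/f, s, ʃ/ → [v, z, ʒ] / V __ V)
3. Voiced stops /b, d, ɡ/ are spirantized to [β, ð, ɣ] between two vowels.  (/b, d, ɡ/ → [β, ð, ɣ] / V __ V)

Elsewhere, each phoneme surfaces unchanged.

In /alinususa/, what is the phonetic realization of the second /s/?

/s/ meets the environment for rule 2 (between two vowels) → [z].

[z]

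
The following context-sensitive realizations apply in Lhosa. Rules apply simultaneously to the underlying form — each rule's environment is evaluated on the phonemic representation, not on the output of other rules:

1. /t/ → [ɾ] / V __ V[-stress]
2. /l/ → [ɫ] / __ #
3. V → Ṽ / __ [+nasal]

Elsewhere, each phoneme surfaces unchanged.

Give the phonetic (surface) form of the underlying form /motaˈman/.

[moɾãˈmãn]

/m/ — not in any rule's target class → [m].
/o/ (between /m/ and /t/) is in the target of rule 3 but the environment (before a nasal consonant) is not met → [o].
Rule 1 applies to /t/ (between /o/ and /a/: between a vowel and a following unstressed vowel) → [ɾ].
/a/ — between /t/ and /m/, before a nasal consonant — surfaces as [ã] (rule 3).
/m/ (between /a/ and /a/) is unaffected → [m].
/a/ — between /m/ and /n/, before a nasal consonant — surfaces as [ã] (rule 3).
/n/ — not in any rule's target class → [n].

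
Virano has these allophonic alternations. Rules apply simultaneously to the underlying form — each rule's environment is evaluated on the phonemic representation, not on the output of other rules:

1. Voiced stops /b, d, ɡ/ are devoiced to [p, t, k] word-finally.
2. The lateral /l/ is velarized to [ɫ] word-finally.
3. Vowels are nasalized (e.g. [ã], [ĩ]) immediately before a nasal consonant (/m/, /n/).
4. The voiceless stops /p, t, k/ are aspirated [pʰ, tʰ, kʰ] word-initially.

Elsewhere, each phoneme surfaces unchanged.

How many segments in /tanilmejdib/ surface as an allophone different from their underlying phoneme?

Segments that undergo a rule: /t/ → [tʰ] (rule 4); /a/ → [ã] (rule 3); /b/ → [p] (rule 1).
All other segments surface unchanged.

3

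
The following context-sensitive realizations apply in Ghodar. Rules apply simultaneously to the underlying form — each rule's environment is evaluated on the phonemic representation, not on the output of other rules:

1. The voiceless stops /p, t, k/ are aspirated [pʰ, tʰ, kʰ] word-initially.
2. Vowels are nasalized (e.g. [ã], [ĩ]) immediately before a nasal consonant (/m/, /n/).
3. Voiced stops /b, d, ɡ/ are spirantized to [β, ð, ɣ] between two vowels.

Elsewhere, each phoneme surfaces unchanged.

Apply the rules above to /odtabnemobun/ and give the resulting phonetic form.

[odtabnẽmoβũn]

/o/ — word-initial; rule 2 does not apply here → [o].
/d/ (between /o/ and /t/) is in the target of rule 3 but the environment (between two vowels) is not met → [d].
/t/ (between /d/ and /a/) is in the target of rule 1 but the environment (word-initially) is not met → [t].
/a/ (between /t/ and /b/): rule 2 targets it, but not before a nasal consonant → unchanged [a].
/b/ (between /a/ and /n/) is in the target of rule 3 but the environment (between two vowels) is not met → [b].
/n/ stays [n].
/e/ (between /n/ and /m/) occurs before a nasal consonant → [ẽ] by rule 2.
/m/ stays [m].
/o/ (between /m/ and /b/) is in the target of rule 2 but the environment (before a nasal consonant) is not met → [o].
Rule 3 applies to /b/ (between /o/ and /u/: between two vowels) → [β].
Rule 2 applies to /u/ (between /b/ and /n/: before a nasal consonant) → [ũ].
/n/ stays [n].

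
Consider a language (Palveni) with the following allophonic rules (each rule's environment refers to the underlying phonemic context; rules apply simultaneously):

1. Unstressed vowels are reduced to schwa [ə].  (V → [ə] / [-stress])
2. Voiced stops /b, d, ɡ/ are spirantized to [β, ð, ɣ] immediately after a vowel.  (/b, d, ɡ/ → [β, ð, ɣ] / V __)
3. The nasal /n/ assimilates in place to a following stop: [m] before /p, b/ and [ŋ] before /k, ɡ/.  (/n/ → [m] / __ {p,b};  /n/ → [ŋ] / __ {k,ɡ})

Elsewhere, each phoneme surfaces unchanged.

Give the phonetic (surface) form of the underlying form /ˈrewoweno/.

/r/ (word-initial) is unaffected → [r].
/e/ — between /r/ and /w/; rule 1 does not apply here → [e].
/w/ stays [w].
Rule 1 applies to /o/ (between /w/ and /w/: in an unstressed syllable) → [ə].
/w/ stays [w].
/e/ meets the environment for rule 1 (in an unstressed syllable) → [ə].
/n/ (between /e/ and /o/): rule 3 targets it, but not before a labial or velar stop → unchanged [n].
Rule 1 applies to /o/ (word-final: in an unstressed syllable) → [ə].

[ˈrewəwənə]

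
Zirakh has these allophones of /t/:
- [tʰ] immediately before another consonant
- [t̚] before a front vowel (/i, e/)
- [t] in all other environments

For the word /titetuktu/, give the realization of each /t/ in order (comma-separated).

Occurrence 1 (position 1): before a front vowel (/i, e/) → [t̚].
Occurrence 2 (position 3): before a front vowel (/i, e/) → [t̚].
Occurrence 3 (position 5): no conditioning environment matches → elsewhere allophone [t].
Occurrence 4 (position 8): no conditioning environment matches → elsewhere allophone [t].

[t̚], [t̚], [t], [t]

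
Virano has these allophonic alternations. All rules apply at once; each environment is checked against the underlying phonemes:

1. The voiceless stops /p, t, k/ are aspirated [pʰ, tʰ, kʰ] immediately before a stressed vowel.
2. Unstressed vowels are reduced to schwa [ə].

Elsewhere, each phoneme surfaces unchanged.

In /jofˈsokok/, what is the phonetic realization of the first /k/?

/k/ (between /o/ and /o/): rule 1 targets it, but not immediately before a stressed vowel → unchanged [k].

[k]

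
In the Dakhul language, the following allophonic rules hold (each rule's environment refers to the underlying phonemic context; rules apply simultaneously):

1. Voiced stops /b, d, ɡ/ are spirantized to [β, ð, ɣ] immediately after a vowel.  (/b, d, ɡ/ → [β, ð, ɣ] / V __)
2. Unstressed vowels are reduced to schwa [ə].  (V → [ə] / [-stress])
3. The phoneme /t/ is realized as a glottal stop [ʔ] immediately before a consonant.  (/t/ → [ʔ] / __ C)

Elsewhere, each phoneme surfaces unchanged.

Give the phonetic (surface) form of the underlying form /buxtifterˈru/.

[bəxtəftərˈru]

/b/ (word-initial) fails the environment for rule 1, so it stays [b].
/u/ meets the environment for rule 2 (in an unstressed syllable) → [ə].
/x/ (between /u/ and /t/) is unaffected → [x].
/t/ (between /x/ and /i/) fails the environment for rule 3, so it stays [t].
/i/ — between /t/ and /f/, in an unstressed syllable — surfaces as [ə] (rule 2).
/f/ (between /i/ and /t/) is unaffected → [f].
/t/ (between /f/ and /e/) fails the environment for rule 3, so it stays [t].
Rule 2 applies to /e/ (between /t/ and /r/: in an unstressed syllable) → [ə].
/r/ (between /e/ and /r/): no rule targets it → [r].
/r/ stays [r].
/u/ — word-final; rule 2 does not apply here → [u].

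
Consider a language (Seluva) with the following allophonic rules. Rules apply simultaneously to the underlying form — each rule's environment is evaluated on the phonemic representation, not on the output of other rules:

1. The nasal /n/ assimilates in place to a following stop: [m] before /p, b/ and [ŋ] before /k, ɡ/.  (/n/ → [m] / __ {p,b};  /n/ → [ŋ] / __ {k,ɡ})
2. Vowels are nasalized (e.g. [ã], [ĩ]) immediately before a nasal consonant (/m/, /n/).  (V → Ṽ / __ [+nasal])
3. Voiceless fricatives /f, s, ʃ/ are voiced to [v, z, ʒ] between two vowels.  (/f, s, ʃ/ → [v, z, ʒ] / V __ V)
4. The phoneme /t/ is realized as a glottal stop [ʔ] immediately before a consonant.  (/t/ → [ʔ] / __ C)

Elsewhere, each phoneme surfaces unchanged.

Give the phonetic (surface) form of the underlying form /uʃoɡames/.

[uʒoɡãmes]

/u/ (word-initial) is in the target of rule 2 but the environment (before a nasal consonant) is not met → [u].
/ʃ/ — between /u/ and /o/, between two vowels — surfaces as [ʒ] (rule 3).
/o/ (between /ʃ/ and /ɡ/): rule 2 targets it, but not before a nasal consonant → unchanged [o].
/ɡ/ (between /o/ and /a/) is unaffected → [ɡ].
Rule 2 applies to /a/ (between /ɡ/ and /m/: before a nasal consonant) → [ã].
/m/ (between /a/ and /e/) is unaffected → [m].
/e/ (between /m/ and /s/) fails the environment for rule 2, so it stays [e].
/s/ (word-final) fails the environment for rule 3, so it stays [s].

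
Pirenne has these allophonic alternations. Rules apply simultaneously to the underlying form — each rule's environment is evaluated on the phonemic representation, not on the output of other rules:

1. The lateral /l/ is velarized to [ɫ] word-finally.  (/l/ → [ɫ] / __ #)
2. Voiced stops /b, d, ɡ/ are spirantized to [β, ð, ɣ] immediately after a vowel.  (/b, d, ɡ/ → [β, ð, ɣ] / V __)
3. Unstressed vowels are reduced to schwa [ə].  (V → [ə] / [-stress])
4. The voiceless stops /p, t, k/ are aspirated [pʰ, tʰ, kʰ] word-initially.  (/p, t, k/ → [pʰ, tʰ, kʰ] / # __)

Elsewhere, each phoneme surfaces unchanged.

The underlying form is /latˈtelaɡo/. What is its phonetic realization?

/l/ (word-initial) is in the target of rule 1 but the environment (word-finally) is not met → [l].
Rule 3 applies to /a/ (between /l/ and /t/: in an unstressed syllable) → [ə].
/t/ — between /a/ and /t/; rule 4 does not apply here → [t].
/t/ — between /t/ and /e/; rule 4 does not apply here → [t].
/e/ (between /t/ and /l/): rule 3 targets it, but not in an unstressed syllable → unchanged [e].
/l/ — between /e/ and /a/; rule 1 does not apply here → [l].
/a/ (between /l/ and /ɡ/): in an unstressed syllable, so rule 3 applies → [ə].
/ɡ/ meets the environment for rule 2 (immediately after a vowel) → [ɣ].
Rule 3 applies to /o/ (word-final: in an unstressed syllable) → [ə].

[lətˈteləɣə]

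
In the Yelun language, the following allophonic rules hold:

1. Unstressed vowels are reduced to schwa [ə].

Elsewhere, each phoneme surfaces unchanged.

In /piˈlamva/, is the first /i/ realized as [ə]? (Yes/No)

/i/ (between /p/ and /l/): in an unstressed syllable, so rule 1 applies → [ə].
The actual realization is [ə], which matches [ə].

Yes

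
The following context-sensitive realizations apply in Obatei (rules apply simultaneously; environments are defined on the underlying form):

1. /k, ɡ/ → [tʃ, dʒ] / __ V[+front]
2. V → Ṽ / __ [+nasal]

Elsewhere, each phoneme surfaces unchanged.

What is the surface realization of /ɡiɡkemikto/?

[dʒiɡtʃẽmikto]

/ɡ/ (word-initial): before a front vowel, so rule 1 applies → [dʒ].
/i/ (between /ɡ/ and /ɡ/) fails the environment for rule 2, so it stays [i].
/ɡ/ (between /i/ and /k/) fails the environment for rule 1, so it stays [ɡ].
Rule 1 applies to /k/ (between /ɡ/ and /e/: before a front vowel) → [tʃ].
/e/ meets the environment for rule 2 (before a nasal consonant) → [ẽ].
/m/ (between /e/ and /i/): no rule targets it → [m].
/i/ (between /m/ and /k/) fails the environment for rule 2, so it stays [i].
/k/ (between /i/ and /t/): rule 1 targets it, but not before a front vowel → unchanged [k].
/t/ (between /k/ and /o/) is unaffected → [t].
/o/ (word-final) fails the environment for rule 2, so it stays [o].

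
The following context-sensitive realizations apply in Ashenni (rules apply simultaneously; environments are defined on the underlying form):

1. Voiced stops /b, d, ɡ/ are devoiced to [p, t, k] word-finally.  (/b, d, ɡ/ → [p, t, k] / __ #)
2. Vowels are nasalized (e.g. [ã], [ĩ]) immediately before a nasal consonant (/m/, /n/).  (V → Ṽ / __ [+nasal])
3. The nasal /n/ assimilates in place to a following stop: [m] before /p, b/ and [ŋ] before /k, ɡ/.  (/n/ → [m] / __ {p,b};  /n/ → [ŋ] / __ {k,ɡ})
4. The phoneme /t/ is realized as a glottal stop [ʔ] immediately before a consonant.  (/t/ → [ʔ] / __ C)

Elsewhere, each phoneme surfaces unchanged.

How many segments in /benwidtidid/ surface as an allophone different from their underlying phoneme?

Segments that undergo a rule: /e/ → [ẽ] (rule 2); /d/ → [t] (rule 1).
All other segments surface unchanged.

2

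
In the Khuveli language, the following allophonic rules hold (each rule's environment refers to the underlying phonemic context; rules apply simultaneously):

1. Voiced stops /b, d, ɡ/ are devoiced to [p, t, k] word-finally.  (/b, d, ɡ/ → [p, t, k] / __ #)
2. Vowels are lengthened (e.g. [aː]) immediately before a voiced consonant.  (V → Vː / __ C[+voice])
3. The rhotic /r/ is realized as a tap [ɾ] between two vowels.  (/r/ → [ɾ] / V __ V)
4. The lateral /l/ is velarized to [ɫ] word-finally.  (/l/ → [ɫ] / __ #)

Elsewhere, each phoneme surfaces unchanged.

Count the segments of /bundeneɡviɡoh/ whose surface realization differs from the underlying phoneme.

4

Segments that undergo a rule: /u/ → [uː] (rule 2); /e/ → [eː] (rule 2); /e/ → [eː] (rule 2); /i/ → [iː] (rule 2).
All other segments surface unchanged.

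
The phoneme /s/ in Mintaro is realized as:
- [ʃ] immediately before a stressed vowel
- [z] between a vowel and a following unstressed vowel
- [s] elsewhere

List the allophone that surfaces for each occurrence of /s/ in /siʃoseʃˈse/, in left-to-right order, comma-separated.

Occurrence 1 (position 1): no conditioning environment matches → elsewhere allophone [s].
Occurrence 2 (position 5): between a vowel and a following unstressed vowel → [z].
Occurrence 3 (position 8): immediately before a stressed vowel → [ʃ].

[s], [z], [ʃ]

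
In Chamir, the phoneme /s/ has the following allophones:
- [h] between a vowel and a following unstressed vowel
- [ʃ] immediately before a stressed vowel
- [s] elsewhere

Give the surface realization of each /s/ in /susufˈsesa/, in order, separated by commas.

Occurrence 1 (position 1): no conditioning environment matches → elsewhere allophone [s].
Occurrence 2 (position 3): between a vowel and a following unstressed vowel → [h].
Occurrence 3 (position 6): immediately before a stressed vowel → [ʃ].
Occurrence 4 (position 8): between a vowel and a following unstressed vowel → [h].

[s], [h], [ʃ], [h]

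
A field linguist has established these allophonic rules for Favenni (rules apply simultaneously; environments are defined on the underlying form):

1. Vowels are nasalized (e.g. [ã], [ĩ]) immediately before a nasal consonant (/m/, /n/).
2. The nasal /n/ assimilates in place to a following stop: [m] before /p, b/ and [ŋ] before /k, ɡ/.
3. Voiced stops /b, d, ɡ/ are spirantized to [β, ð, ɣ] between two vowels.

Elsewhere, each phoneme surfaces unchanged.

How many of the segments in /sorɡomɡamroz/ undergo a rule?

Segments that undergo a rule: /o/ → [õ] (rule 1); /a/ → [ã] (rule 1).
All other segments surface unchanged.

2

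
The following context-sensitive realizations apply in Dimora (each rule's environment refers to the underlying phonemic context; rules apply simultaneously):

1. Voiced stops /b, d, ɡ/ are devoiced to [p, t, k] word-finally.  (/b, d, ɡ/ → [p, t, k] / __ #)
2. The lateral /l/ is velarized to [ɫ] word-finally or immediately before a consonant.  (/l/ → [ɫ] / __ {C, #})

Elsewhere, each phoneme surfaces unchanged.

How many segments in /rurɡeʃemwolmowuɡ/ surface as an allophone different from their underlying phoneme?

2

Segments that undergo a rule: /l/ → [ɫ] (rule 2); /ɡ/ → [k] (rule 1).
All other segments surface unchanged.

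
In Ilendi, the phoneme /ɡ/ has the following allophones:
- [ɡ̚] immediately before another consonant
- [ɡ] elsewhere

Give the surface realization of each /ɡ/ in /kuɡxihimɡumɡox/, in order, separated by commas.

[ɡ̚], [ɡ], [ɡ]

Occurrence 1 (position 3): immediately before another consonant → [ɡ̚].
Occurrence 2 (position 9): no conditioning environment matches → elsewhere allophone [ɡ].
Occurrence 3 (position 12): no conditioning environment matches → elsewhere allophone [ɡ].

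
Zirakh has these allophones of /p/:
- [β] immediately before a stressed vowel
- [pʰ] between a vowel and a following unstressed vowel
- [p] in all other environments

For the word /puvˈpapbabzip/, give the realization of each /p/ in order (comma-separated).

[p], [β], [p], [p]

Occurrence 1 (position 1): no conditioning environment matches → elsewhere allophone [p].
Occurrence 2 (position 4): immediately before a stressed vowel → [β].
Occurrence 3 (position 6): no conditioning environment matches → elsewhere allophone [p].
Occurrence 4 (position 12): no conditioning environment matches → elsewhere allophone [p].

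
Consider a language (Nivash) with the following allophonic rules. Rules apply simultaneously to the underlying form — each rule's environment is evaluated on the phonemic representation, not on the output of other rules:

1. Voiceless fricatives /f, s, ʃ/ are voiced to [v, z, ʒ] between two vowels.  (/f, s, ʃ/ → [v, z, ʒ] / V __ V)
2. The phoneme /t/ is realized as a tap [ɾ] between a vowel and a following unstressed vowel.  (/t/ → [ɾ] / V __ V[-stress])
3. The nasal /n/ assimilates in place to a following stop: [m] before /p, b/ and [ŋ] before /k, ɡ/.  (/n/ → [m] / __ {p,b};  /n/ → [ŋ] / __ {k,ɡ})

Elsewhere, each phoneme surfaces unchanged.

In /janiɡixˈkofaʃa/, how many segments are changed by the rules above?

Segments that undergo a rule: /f/ → [v] (rule 1); /ʃ/ → [ʒ] (rule 1).
All other segments surface unchanged.

2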